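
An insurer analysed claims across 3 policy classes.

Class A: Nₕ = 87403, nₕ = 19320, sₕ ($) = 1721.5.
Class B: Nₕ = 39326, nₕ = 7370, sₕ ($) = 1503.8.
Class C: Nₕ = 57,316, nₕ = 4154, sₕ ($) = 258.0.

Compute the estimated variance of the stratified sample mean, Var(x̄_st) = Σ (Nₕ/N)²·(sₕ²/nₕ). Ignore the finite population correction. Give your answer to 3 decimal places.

N = 184045. Term for each stratum: Wₕ²sₕ²/nₕ.
Var(x̄_st) = 34.594859 + 14.009550 + 1.554092 = 50.158500 → 50.159.

50.159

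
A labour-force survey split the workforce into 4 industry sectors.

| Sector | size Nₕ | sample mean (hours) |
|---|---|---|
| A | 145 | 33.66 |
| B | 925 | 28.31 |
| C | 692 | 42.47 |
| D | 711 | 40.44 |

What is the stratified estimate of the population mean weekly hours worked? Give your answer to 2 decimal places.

36.07

x̄_st = (Σ Nₕx̄ₕ) / (Σ Nₕ) = (145·33.66 + 925·28.31 + 692·42.47 + 711·40.44) / 2473
= 89209.53 / 2473 = 36.0734... → 36.07.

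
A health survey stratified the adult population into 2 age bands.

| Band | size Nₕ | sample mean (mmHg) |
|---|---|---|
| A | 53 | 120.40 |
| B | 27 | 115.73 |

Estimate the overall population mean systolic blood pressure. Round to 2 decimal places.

N = 80; weights Wₕ = Nₕ/N = (0.6625, 0.3375).
x̄_st = Σ Wₕ·x̄ₕ = 0.6625·120.40 + 0.3375·115.73 ≈ 118.8239...
→ 118.82.

118.82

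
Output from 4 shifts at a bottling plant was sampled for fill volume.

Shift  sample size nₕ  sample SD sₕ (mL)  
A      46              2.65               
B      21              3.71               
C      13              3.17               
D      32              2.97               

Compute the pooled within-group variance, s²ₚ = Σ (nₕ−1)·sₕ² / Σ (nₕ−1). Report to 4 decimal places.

9.1234

Degrees of freedom: 45 + 20 + 12 + 31 = 108.
Σ(nₕ−1)sₕ² = 45·7.0225 + 20·13.7641 + 12·10.0489 + 31·8.8209 = 985.3292.
s²ₚ = 985.3292 / 108 = 9.123419... → 9.1234.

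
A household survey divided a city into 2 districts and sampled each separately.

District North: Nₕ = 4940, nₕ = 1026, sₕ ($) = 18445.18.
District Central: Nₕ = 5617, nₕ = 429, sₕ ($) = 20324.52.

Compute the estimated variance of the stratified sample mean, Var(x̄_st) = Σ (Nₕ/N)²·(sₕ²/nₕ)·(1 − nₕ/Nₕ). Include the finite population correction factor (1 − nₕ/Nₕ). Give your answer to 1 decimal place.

N = 10557; Wₕ = Nₕ/N.
district North: (4940/10557)²·18445.18²/1026·(1 − 1026/4940) = 57528.7797
district Central: (5617/10557)²·20324.52²/429·(1 − 429/5617) = 251771.5488
Sum = 309300.3285 → 309300.3.

309300.3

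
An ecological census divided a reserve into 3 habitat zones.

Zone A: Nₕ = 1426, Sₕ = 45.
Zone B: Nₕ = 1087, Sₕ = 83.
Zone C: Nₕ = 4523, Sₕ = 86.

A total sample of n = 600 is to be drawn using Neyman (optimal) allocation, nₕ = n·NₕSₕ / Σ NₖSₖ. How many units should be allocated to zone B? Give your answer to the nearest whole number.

A: NₕSₕ = 1426·45 = 64170
B: NₕSₕ = 1087·83 = 90221
C: NₕSₕ = 4523·86 = 388978
Σ NₕSₕ = 543369.
n_B = 600·90221/543369 = 99.624... → 100.

100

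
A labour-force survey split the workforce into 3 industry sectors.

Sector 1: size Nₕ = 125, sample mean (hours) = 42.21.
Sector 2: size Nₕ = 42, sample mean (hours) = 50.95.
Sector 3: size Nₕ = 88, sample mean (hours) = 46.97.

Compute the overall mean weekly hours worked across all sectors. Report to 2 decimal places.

45.29

N = 125 + 42 + 88 = 255.
Overall mean = Σ (Nₕ/N)·x̄ₕ — weight by population share, not a simple average.
Σ Nₕx̄ₕ = 125·42.21 + 42·50.95 + 88·46.97 = 5276.25 + 2139.9 + 4133.36 = 11549.51.
Divide by N: 11549.51 / 255 = 45.2922... → 45.29.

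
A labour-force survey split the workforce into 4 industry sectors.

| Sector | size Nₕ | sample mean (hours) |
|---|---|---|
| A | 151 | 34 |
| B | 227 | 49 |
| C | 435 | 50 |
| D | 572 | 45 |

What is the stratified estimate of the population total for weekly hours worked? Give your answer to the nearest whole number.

63747

Estimate total by summing Nₕ·x̄ₕ over strata.
151·34 + 227·49 + 435·50 + 572·45 = 5134 + 11123 + 21750 + 25740 = 63747.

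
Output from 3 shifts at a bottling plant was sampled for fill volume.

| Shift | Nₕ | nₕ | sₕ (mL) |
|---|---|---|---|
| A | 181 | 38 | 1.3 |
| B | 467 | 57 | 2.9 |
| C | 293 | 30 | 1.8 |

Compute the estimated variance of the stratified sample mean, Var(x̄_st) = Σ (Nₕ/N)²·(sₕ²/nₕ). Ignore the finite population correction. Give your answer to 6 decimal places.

N = 941; Wₕ = Nₕ/N.
shift A: (181/941)²·1.3²/38 = 0.001645436
shift B: (467/941)²·2.9²/57 = 0.036339224
shift C: (293/941)²·1.8²/30 = 0.010470797
Sum = 0.048455458 → 0.048455.

0.048455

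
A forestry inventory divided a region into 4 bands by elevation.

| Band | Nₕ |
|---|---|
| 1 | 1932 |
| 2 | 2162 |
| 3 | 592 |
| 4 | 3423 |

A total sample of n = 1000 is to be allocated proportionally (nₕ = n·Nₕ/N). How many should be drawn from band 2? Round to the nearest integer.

Share of band 2 = 2162/8109 = 0.26662.
Allocate 1000 × 0.26662 = 266.617... → 267.

267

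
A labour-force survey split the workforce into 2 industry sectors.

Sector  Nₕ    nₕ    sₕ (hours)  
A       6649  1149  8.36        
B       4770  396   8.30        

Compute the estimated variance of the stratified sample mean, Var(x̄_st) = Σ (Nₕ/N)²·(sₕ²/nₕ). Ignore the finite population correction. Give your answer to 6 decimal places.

N = 11419; Wₕ = Nₕ/N.
sector A: (6649/11419)²·8.36²/1149 = 0.020622867
sector B: (4770/11419)²·8.30²/396 = 0.030355795
Sum = 0.050978662 → 0.050979.

0.050979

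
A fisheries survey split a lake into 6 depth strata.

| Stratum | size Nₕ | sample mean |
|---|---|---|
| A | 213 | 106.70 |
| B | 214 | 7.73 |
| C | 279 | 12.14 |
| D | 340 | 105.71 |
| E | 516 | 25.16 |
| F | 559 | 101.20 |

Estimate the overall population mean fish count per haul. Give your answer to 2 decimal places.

x̄_st = (Σ Nₕx̄ₕ) / (Σ Nₕ) = (213·106.70 + 214·7.73 + 279·12.14 + 340·105.71 + 516·25.16 + 559·101.20) / 2121
= 133263.14 / 2121 = 62.8303... → 62.83.

62.83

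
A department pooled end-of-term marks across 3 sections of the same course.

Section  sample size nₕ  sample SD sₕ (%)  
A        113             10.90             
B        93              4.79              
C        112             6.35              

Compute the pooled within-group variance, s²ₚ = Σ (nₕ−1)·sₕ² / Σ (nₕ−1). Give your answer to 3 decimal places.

A: (113−1)·10.90² = 112·118.81 = 13306.72
B: (93−1)·4.79² = 92·22.9441 = 2110.8572
C: (112−1)·6.35² = 111·40.3225 = 4475.7975
Numerator = 19893.3747; denominator = Σ(nₕ−1) = 315.
s²ₚ = 19893.3747/315 = 63.15357... → 63.154.

63.154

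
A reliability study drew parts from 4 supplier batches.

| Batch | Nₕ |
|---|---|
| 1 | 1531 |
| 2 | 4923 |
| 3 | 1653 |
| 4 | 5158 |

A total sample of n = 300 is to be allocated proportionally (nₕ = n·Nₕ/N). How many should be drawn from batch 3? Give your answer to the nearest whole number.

N = 1531 + 4923 + 1653 + 5158 = 13265.
n_3 = 300·1653/13265 = 37.384... → 37.

37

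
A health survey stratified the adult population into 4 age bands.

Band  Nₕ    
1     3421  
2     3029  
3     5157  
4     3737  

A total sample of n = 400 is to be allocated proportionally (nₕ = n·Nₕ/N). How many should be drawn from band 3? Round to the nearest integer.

N = 3421 + 3029 + 5157 + 3737 = 15344.
n_3 = 400·5157/15344 = 134.437... → 134.

134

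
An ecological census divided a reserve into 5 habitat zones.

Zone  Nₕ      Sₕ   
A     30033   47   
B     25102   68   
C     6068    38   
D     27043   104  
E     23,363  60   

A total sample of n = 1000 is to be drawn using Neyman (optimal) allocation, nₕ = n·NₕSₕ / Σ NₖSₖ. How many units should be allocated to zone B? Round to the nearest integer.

A: NₕSₕ = 30033·47 = 1411551
B: NₕSₕ = 25102·68 = 1706936
C: NₕSₕ = 6068·38 = 230584
D: NₕSₕ = 27043·104 = 2812472
E: NₕSₕ = 23363·60 = 1401780
Σ NₕSₕ = 7563323.
n_B = 1000·1706936/7563323 = 225.686... → 226.

226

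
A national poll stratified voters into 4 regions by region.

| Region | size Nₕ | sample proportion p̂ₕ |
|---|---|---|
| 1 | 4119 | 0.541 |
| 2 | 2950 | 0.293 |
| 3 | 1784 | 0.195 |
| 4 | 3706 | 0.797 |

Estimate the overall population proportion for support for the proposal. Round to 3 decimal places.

0.509

Wₕ = Nₕ/N with N = 12559: 0.3280, 0.2349, 0.1420, 0.2951.
p̂_st = 0.3280·0.541 + 0.2349·0.293 + 0.1420·0.195 + 0.2951·0.797 ≈ 0.50914... → 0.509.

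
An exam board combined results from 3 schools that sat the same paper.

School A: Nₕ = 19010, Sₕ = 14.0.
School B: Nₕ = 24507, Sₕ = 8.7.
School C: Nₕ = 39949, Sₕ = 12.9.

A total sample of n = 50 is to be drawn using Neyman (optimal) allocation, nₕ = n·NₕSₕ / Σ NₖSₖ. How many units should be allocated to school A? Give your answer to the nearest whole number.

13

Σ NₕSₕ = 19010·14.0 + 24507·8.7 + 39949·12.9 = 994693.
Share for A: 266140/994693 = 0.26756.
n_A = 50 × 0.26756 = 13.378... → 13.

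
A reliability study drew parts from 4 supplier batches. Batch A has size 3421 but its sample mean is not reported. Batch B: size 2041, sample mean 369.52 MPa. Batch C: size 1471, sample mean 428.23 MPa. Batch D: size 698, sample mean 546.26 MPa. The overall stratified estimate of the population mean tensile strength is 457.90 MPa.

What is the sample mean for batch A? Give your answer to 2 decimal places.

505.36

Σ Nₕx̄ₕ = N·μ, so 3421·x̄_A = 7631·457.90 − (2041·369.52 + 1471·428.23 + 698·546.26).
= 3494234.9 − 1765406.13 = 1728828.77.
x̄_A = 1728828.77 / 3421 = 505.3577... → 505.36.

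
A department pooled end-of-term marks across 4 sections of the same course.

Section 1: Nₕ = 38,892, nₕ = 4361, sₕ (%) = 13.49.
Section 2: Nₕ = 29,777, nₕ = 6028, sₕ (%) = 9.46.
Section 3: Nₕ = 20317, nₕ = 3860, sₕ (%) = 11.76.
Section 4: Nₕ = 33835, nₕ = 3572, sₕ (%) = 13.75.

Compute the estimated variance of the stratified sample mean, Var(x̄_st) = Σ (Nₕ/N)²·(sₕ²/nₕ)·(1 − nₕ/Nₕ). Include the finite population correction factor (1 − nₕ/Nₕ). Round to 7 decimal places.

0.0087979

N = 122821; Wₕ = Nₕ/N.
section 1: (38892/122821)²·13.49²/4361·(1 − 4361/38892) = 0.0037150271
section 2: (29777/122821)²·9.46²/6028·(1 − 6028/29777) = 0.0006959692
section 3: (20317/122821)²·11.76²/3860·(1 − 3860/20317) = 0.0007941313
section 4: (33835/122821)²·13.75²/3572·(1 − 3572/33835) = 0.0035927487
Sum = 0.0087978764 → 0.0087979.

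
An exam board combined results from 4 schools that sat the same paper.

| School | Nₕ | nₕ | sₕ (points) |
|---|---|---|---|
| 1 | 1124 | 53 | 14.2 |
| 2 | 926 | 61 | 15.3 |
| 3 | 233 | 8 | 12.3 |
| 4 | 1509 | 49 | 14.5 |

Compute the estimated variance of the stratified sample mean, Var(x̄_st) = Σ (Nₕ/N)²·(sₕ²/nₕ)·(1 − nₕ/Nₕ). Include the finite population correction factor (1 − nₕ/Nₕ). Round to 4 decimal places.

N = 3792. Term for each stratum: Wₕ²sₕ²/nₕ·(1−nₕ/Nₕ).
Var(x̄_st) = 0.3185077 + 0.2137684 + 0.0689481 + 0.6574237 = 1.2586478 → 1.2586.

1.2586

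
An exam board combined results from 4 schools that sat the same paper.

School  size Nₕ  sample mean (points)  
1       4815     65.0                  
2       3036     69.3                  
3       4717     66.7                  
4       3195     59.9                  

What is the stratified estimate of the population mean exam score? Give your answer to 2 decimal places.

65.30

x̄_st = (Σ Nₕx̄ₕ) / (Σ Nₕ) = (4815·65.0 + 3036·69.3 + 4717·66.7 + 3195·59.9) / 15763
= 1029374.2 / 15763 = 65.3032... → 65.30.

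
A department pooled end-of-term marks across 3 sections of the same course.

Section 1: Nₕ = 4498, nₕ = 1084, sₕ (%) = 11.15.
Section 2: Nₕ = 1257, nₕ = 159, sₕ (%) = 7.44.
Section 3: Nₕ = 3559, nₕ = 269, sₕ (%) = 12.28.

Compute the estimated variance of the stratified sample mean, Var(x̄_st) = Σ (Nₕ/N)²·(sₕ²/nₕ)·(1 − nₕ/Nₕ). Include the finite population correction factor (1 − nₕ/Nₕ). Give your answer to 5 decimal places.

N = 9314; Wₕ = Nₕ/N.
section 1: (4498/9314)²·11.15²/1084·(1 − 1084/4498) = 0.02030163
section 2: (1257/9314)²·7.44²/159·(1 − 159/1257) = 0.00553878
section 3: (3559/9314)²·12.28²/269·(1 − 269/3559) = 0.07566515
Sum = 0.10150555 → 0.10151.

0.10151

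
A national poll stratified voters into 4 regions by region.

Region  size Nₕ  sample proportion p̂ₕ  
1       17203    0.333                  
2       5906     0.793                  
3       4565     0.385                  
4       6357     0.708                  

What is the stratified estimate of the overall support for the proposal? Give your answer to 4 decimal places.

0.4899

N = 17203 + 5906 + 4565 + 6357 = 34031.
Overall proportion = Σ (Nₕ/N)·p̂ₕ.
Σ Nₕp̂ₕ = 5728.599 + 4683.458 + 1757.525 + 4500.756 = 16670.338.
16670.338 / 34031 = 0.489857... → 0.4899.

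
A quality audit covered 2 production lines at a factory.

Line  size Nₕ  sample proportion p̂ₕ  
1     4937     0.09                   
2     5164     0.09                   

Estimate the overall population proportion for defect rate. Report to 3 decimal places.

N = 4937 + 5164 = 10101.
Overall proportion = Σ (Nₕ/N)·p̂ₕ.
Σ Nₕp̂ₕ = 444.33 + 464.76 = 909.09.
909.09 / 10101 = 0.09 → 0.090.

0.090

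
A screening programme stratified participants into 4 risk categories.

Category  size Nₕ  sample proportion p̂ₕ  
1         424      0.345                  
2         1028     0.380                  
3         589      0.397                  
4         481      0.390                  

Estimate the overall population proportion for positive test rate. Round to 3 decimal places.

N = 424 + 1028 + 589 + 481 = 2522.
Overall proportion = Σ (Nₕ/N)·p̂ₕ.
Σ Nₕp̂ₕ = 146.28 + 390.64 + 233.833 + 187.59 = 958.343.
958.343 / 2522 = 0.37999... → 0.380.

0.380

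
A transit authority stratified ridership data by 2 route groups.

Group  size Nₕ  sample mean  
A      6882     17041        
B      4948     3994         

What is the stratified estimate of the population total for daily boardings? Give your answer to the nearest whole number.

A: 6882·17041 = 117276162
B: 4948·3994 = 19762312
τ̂ = Σ Nₕx̄ₕ = 137038474.

137038474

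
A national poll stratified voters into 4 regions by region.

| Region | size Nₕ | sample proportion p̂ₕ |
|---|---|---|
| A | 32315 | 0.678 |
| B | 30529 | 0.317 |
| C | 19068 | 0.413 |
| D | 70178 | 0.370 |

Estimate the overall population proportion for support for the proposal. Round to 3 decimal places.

0.430

Wₕ = Nₕ/N with N = 152090: 0.2125, 0.2007, 0.1254, 0.4614.
p̂_st = 0.2125·0.678 + 0.2007·0.317 + 0.1254·0.413 + 0.4614·0.370 ≈ 0.43019... → 0.430.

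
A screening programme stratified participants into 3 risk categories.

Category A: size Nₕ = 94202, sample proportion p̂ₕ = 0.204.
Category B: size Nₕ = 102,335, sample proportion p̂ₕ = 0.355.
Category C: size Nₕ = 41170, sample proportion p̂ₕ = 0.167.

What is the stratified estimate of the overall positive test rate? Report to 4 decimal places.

0.2626

Wₕ = Nₕ/N with N = 237707: 0.3963, 0.4305, 0.1732.
p̂_st = 0.3963·0.204 + 0.4305·0.355 + 0.1732·0.167 ≈ 0.262599... → 0.2626.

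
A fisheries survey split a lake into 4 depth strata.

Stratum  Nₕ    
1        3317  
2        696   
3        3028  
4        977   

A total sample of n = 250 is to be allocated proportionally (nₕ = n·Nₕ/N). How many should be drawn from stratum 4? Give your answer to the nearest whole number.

Share of stratum 4 = 977/8018 = 0.12185.
Allocate 250 × 0.12185 = 30.463... → 30.

30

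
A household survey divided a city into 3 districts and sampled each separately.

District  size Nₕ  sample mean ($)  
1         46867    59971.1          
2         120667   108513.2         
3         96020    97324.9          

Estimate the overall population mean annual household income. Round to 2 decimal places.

N = 46867 + 120667 + 96020 = 263554.
Weight each subgroup mean by Nₕ/N and sum.
Σ Nₕx̄ₕ = 46867·59971.1 + 120667·108513.2 + 96020·97324.9 = 2810665543.7 + 13093962304.4 + 9345136898 = 25249764746.1.
Divide by N: 25249764746.1 / 263554 = 95804.9005... → 95804.90.

95804.90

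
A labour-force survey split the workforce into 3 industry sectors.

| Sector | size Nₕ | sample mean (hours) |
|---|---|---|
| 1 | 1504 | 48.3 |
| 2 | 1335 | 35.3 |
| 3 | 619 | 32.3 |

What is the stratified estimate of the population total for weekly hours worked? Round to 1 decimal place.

139762.4

1: 1504·48.3 = 72643.2
2: 1335·35.3 = 47125.5
3: 619·32.3 = 19993.7
τ̂ = Σ Nₕx̄ₕ = 139762.4.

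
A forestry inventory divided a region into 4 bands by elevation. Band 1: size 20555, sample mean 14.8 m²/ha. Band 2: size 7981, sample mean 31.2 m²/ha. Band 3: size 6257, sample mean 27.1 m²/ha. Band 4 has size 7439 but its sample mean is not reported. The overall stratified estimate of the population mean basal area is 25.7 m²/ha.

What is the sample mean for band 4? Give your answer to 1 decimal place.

48.7

Σ Nₕx̄ₕ = N·μ, so 7439·x̄_4 = 42232·25.7 − (20555·14.8 + 7981·31.2 + 6257·27.1).
= 1085362.4 − 722785.9 = 362576.5.
x̄_4 = 362576.5 / 7439 = 48.740... → 48.7.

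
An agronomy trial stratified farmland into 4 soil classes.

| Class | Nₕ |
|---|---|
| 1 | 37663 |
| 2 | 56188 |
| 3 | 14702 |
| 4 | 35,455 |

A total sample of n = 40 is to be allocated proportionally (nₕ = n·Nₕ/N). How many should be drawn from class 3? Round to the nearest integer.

4

N = 37663 + 56188 + 14702 + 35455 = 144008.
n_3 = 40·14702/144008 = 4.084... → 4.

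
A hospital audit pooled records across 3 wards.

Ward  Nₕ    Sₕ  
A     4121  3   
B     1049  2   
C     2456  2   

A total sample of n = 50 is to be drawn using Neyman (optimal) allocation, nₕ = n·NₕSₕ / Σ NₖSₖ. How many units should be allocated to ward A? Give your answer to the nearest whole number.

A: NₕSₕ = 4121·3 = 12363
B: NₕSₕ = 1049·2 = 2098
C: NₕSₕ = 2456·2 = 4912
Σ NₕSₕ = 19373.
n_A = 50·12363/19373 = 31.908... → 32.

32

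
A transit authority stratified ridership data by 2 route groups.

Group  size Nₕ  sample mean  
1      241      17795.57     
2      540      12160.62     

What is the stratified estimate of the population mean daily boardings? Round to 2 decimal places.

x̄_st = (Σ Nₕx̄ₕ) / (Σ Nₕ) = (241·17795.57 + 540·12160.62) / 781
= 10855467.17 / 781 = 13899.4458... → 13899.45.

13899.45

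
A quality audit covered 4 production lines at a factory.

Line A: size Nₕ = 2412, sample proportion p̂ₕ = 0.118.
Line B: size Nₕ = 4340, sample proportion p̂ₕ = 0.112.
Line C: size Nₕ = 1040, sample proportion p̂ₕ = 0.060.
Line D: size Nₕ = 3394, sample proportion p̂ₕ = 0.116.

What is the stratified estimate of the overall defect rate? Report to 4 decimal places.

0.1097

N = 2412 + 4340 + 1040 + 3394 = 11186.
Overall proportion = Σ (Nₕ/N)·p̂ₕ.
Σ Nₕp̂ₕ = 284.616 + 486.08 + 62.4 + 393.704 = 1226.8.
1226.8 / 11186 = 0.109673... → 0.1097.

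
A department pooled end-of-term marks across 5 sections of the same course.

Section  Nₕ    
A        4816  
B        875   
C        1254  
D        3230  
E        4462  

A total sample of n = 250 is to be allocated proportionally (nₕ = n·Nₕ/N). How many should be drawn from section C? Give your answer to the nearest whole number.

N = 4816 + 875 + 1254 + 3230 + 4462 = 14637.
n_C = 250·1254/14637 = 21.418... → 21.

21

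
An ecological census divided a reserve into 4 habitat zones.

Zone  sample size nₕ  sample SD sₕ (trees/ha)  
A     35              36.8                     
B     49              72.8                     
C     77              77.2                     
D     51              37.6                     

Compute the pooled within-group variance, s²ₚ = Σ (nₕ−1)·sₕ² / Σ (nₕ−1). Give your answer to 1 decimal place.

3961.9

Degrees of freedom: 34 + 48 + 76 + 50 = 208.
Σ(nₕ−1)sₕ² = 34·1354.24 + 48·5299.84 + 76·5959.84 + 50·1413.76 = 824072.32.
s²ₚ = 824072.32 / 208 = 3961.886... → 3961.9.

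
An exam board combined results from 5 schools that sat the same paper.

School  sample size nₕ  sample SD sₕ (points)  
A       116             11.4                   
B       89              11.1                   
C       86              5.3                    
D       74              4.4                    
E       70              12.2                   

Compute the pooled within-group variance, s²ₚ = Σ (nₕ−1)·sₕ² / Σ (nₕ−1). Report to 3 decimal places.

92.695

Degrees of freedom: 115 + 88 + 85 + 73 + 69 = 430.
Σ(nₕ−1)sₕ² = 115·129.96 + 88·123.21 + 85·28.09 + 73·19.36 + 69·148.84 = 39858.77.
s²ₚ = 39858.77 / 430 = 92.69481... → 92.695.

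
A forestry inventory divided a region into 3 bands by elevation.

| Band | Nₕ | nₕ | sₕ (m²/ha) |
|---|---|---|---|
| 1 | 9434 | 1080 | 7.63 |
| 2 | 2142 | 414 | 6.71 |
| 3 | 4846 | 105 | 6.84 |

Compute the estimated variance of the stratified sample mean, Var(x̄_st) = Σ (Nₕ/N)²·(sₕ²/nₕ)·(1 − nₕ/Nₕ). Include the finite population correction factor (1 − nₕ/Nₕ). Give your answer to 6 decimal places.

0.055205

N = 16422. Term for each stratum: Wₕ²sₕ²/nₕ·(1−nₕ/Nₕ).
Var(x̄_st) = 0.015753011 + 0.001492643 + 0.037959823 = 0.055205476 → 0.055205.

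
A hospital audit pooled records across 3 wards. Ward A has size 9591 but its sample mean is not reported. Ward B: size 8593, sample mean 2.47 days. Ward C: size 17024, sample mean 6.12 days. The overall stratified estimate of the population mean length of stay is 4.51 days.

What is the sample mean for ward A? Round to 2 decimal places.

N = 9591 + 8593 + 17024 = 35208.
Overall total = μ·N = 4.51·35208 = 158788.08.
Subtract the known strata: 8593·2.47 + 17024·6.12 = 125411.59.
Remaining total for ward A: 158788.08 − 125411.59 = 33376.49.
Divide by its size: 33376.49 / 9591 = 3.4800... → 3.48.

3.48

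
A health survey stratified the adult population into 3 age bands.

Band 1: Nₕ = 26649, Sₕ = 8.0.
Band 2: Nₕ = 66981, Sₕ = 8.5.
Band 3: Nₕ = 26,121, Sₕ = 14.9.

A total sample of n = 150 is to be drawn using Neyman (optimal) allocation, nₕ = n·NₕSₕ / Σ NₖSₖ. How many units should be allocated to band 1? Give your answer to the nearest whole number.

27

Σ NₕSₕ = 26649·8.0 + 66981·8.5 + 26121·14.9 = 1171733.4.
Share for 1: 213192/1171733.4 = 0.18195.
n_1 = 150 × 0.18195 = 27.292... → 27.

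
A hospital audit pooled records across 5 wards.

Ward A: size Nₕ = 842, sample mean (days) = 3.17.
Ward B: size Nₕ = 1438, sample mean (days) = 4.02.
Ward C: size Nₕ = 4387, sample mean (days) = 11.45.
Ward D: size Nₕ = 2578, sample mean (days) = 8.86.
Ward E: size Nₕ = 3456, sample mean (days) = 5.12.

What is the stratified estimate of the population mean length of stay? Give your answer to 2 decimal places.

7.81

N = 12701; weights Wₕ = Nₕ/N = (0.0663, 0.1132, 0.3454, 0.2030, 0.2721).
x̄_st = Σ Wₕ·x̄ₕ = 0.0663·3.17 + 0.1132·4.02 + 0.3454·11.45 + 0.2030·8.86 + 0.2721·5.12 ≈ 7.8117...
→ 7.81.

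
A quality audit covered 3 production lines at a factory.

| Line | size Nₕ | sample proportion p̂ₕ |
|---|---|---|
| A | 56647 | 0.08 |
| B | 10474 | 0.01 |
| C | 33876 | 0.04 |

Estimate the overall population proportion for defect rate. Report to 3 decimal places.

Wₕ = Nₕ/N with N = 100997: 0.5609, 0.1037, 0.3354.
p̂_st = 0.5609·0.08 + 0.1037·0.01 + 0.3354·0.04 ≈ 0.05932... → 0.059.

0.059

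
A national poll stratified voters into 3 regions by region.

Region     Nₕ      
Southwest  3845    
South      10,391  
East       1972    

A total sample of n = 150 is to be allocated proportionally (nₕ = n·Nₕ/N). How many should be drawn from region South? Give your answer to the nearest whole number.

96

Share of region South = 10391/16208 = 0.64110.
Allocate 150 × 0.64110 = 96.165... → 96.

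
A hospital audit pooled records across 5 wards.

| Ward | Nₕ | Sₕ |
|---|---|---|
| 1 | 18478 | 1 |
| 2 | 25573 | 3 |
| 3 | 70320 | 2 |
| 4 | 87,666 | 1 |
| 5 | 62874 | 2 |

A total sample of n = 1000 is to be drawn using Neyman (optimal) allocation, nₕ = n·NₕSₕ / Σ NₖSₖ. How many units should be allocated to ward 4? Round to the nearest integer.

195

Σ NₕSₕ = 18478·1 + 25573·3 + 70320·2 + 87666·1 + 62874·2 = 449251.
Share for 4: 87666/449251 = 0.19514.
n_4 = 1000 × 0.19514 = 195.138... → 195.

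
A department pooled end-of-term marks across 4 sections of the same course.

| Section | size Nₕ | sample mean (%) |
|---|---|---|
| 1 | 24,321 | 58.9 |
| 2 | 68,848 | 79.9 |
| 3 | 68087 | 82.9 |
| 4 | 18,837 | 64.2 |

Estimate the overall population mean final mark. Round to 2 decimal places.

N = 24321 + 68848 + 68087 + 18837 = 180093.
Overall mean = Σ (Nₕ/N)·x̄ₕ — weight by population share, not a simple average.
Σ Nₕx̄ₕ = 24321·58.9 + 68848·79.9 + 68087·82.9 + 18837·64.2 = 1432506.9 + 5500955.2 + 5644412.3 + 1209335.4 = 13787209.8.
Divide by N: 13787209.8 / 180093 = 76.5561... → 76.56.

76.56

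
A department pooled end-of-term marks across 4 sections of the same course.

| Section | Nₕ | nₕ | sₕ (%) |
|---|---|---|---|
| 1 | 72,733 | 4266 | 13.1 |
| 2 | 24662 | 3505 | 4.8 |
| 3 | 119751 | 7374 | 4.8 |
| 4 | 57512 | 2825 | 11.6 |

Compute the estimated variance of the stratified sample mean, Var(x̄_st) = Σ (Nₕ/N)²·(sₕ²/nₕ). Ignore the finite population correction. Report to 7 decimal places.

0.0055564

N = 274658. Term for each stratum: Wₕ²sₕ²/nₕ.
Var(x̄_st) = 0.0028209815 + 0.0000529989 + 0.0005939544 + 0.0020884783 = 0.0055564131 → 0.0055564.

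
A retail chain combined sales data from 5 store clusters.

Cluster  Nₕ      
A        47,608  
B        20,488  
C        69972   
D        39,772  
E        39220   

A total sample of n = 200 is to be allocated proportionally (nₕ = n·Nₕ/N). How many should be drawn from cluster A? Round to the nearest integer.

N = 47608 + 20488 + 69972 + 39772 + 39220 = 217060.
n_A = 200·47608/217060 = 43.866... → 44.

44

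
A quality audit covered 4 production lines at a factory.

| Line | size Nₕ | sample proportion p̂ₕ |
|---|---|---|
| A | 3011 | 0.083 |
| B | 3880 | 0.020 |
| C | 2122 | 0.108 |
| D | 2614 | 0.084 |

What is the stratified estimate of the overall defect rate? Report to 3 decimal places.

Wₕ = Nₕ/N with N = 11627: 0.2590, 0.3337, 0.1825, 0.2248.
p̂_st = 0.2590·0.083 + 0.3337·0.020 + 0.1825·0.108 + 0.2248·0.084 ≈ 0.06676... → 0.067.

0.067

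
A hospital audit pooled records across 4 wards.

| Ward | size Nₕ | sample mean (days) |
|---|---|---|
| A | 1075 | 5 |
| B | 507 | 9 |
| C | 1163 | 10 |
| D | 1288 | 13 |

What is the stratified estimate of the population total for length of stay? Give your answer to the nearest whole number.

38312

Estimate total by summing Nₕ·x̄ₕ over strata.
1075·5 + 507·9 + 1163·10 + 1288·13 = 5375 + 4563 + 11630 + 16744 = 38312.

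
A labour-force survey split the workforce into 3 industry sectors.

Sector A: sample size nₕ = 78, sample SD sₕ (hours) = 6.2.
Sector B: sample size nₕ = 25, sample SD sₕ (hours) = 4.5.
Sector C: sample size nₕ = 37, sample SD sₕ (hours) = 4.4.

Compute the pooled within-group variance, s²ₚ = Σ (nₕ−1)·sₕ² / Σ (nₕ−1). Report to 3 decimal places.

Degrees of freedom: 77 + 24 + 36 = 137.
Σ(nₕ−1)sₕ² = 77·38.44 + 24·20.25 + 36·19.36 = 4142.84.
s²ₚ = 4142.84 / 137 = 30.23971... → 30.240.

30.240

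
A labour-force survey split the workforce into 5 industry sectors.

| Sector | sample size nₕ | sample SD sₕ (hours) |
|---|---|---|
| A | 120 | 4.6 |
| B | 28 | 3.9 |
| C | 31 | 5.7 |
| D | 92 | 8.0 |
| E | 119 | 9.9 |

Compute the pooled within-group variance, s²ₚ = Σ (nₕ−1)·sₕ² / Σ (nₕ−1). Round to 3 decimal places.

55.305

A: (120−1)·4.6² = 119·21.16 = 2518.04
B: (28−1)·3.9² = 27·15.21 = 410.67
C: (31−1)·5.7² = 30·32.49 = 974.7
D: (92−1)·8.0² = 91·64 = 5824
E: (119−1)·9.9² = 118·98.01 = 11565.18
Numerator = 21292.59; denominator = Σ(nₕ−1) = 385.
s²ₚ = 21292.59/385 = 55.30543... → 55.305.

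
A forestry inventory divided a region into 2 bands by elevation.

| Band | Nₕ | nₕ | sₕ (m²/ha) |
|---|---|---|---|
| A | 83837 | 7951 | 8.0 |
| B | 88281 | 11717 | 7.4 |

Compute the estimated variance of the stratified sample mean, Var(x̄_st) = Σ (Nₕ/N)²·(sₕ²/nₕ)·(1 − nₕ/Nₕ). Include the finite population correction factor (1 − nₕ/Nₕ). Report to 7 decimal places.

N = 172118. Term for each stratum: Wₕ²sₕ²/nₕ·(1−nₕ/Nₕ).
Var(x̄_st) = 0.0017286339 + 0.0010663169 = 0.0027949508 → 0.0027950.

0.0027950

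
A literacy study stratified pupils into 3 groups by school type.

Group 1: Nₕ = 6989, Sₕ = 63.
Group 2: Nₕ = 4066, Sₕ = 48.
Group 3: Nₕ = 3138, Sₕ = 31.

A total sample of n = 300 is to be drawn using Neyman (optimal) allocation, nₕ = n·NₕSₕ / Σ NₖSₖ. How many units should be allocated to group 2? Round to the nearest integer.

1: NₕSₕ = 6989·63 = 440307
2: NₕSₕ = 4066·48 = 195168
3: NₕSₕ = 3138·31 = 97278
Σ NₕSₕ = 732753.
n_2 = 300·195168/732753 = 79.905... → 80.

80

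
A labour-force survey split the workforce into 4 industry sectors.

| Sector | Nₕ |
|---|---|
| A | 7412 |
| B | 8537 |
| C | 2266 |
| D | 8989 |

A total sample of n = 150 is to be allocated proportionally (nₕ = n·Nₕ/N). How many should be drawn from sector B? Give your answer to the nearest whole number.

47

Share of sector B = 8537/27204 = 0.31381.
Allocate 150 × 0.31381 = 47.072... → 47.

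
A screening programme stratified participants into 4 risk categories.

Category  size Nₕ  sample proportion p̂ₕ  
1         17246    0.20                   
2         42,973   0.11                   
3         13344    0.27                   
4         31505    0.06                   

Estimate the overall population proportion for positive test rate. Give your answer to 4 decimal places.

0.1301

Wₕ = Nₕ/N with N = 105068: 0.1641, 0.4090, 0.1270, 0.2999.
p̂_st = 0.1641·0.20 + 0.4090·0.11 + 0.1270·0.27 + 0.2999·0.06 ≈ 0.130101... → 0.1301.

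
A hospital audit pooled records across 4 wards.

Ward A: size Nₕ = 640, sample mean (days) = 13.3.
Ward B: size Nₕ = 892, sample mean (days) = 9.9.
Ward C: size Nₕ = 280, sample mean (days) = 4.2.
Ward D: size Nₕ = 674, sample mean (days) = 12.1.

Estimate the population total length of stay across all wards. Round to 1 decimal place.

26674.2

A: 640·13.3 = 8512
B: 892·9.9 = 8830.8
C: 280·4.2 = 1176
D: 674·12.1 = 8155.4
τ̂ = Σ Nₕx̄ₕ = 26674.2.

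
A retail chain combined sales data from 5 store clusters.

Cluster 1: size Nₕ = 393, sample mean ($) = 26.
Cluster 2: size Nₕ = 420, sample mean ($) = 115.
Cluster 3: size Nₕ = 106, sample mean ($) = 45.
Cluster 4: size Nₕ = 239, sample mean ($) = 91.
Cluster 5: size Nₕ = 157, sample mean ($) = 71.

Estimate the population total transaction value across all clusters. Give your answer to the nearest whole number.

96184

Estimate total by summing Nₕ·x̄ₕ over strata.
393·26 + 420·115 + 106·45 + 239·91 + 157·71 = 10218 + 48300 + 4770 + 21749 + 11147 = 96184.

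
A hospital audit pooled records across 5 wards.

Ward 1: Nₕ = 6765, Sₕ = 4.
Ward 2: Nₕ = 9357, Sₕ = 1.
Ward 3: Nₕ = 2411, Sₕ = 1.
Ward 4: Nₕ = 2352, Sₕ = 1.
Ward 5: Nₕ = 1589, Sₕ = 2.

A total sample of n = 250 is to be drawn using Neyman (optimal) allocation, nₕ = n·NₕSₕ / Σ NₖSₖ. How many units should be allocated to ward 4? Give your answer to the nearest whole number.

Σ NₕSₕ = 6765·4 + 9357·1 + 2411·1 + 2352·1 + 1589·2 = 44358.
Share for 4: 2352/44358 = 0.05302.
n_4 = 250 × 0.05302 = 13.256... → 13.

13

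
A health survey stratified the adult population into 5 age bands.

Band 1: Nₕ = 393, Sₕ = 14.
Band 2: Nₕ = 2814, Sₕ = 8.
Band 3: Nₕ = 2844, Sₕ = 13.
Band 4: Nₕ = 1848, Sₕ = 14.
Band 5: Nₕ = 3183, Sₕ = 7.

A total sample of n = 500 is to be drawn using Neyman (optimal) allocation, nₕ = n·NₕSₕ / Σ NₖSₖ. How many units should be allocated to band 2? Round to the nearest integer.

99

Σ NₕSₕ = 393·14 + 2814·8 + 2844·13 + 1848·14 + 3183·7 = 113139.
Share for 2: 22512/113139 = 0.19898.
n_2 = 500 × 0.19898 = 99.488... → 99.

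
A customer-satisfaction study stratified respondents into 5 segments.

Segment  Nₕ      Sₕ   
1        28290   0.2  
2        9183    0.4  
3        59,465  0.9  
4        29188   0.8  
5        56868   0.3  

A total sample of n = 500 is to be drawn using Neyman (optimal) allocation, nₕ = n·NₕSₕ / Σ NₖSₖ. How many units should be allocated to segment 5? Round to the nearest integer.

1: NₕSₕ = 28290·0.2 = 5658
2: NₕSₕ = 9183·0.4 = 3673.2
3: NₕSₕ = 59465·0.9 = 53518.5
4: NₕSₕ = 29188·0.8 = 23350.4
5: NₕSₕ = 56868·0.3 = 17060.4
Σ NₕSₕ = 103260.5.
n_5 = 500·17060.4/103260.5 = 82.609... → 83.

83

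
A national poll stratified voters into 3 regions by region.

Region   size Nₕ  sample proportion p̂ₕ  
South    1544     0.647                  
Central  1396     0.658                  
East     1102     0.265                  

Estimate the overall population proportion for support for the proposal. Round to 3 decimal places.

0.547

Wₕ = Nₕ/N with N = 4042: 0.3820, 0.3454, 0.2726.
p̂_st = 0.3820·0.647 + 0.3454·0.658 + 0.2726·0.265 ≈ 0.54665... → 0.547.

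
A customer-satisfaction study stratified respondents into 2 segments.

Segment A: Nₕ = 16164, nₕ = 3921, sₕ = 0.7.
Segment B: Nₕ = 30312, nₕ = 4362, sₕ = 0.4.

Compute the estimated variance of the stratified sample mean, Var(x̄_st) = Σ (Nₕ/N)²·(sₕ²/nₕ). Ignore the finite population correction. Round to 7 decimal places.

N = 46476; Wₕ = Nₕ/N.
segment A: (16164/46476)²·0.7²/3921 = 0.0000151161
segment B: (30312/46476)²·0.4²/4362 = 0.0000156029
Sum = 0.0000307190 → 0.0000307.

0.0000307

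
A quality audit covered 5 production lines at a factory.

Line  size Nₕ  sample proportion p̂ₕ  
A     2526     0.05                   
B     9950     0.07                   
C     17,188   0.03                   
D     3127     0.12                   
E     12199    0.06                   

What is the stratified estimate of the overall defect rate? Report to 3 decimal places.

Wₕ = Nₕ/N with N = 44990: 0.0561, 0.2212, 0.3820, 0.0695, 0.2711.
p̂_st = 0.0561·0.05 + 0.2212·0.07 + 0.3820·0.03 + 0.0695·0.12 + 0.2711·0.06 ≈ 0.05436... → 0.054.

0.054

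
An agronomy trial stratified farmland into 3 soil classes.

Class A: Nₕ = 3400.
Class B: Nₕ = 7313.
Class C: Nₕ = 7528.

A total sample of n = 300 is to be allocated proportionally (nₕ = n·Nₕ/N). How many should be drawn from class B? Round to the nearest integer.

N = 3400 + 7313 + 7528 = 18241.
n_B = 300·7313/18241 = 120.273... → 120.

120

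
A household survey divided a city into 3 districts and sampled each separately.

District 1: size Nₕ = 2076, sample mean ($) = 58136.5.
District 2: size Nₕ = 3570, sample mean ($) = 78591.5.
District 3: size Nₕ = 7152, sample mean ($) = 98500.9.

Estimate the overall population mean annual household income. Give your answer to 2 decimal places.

N = 2076 + 3570 + 7152 = 12798.
The stratified mean weights each stratum mean by its population share Nₕ/N.
Σ Nₕx̄ₕ = 2076·58136.5 + 3570·78591.5 + 7152·98500.9 = 120691374 + 280571655 + 704478436.8 = 1105741465.8.
Divide by N: 1105741465.8 / 12798 = 86399.5519... → 86399.55.

86399.55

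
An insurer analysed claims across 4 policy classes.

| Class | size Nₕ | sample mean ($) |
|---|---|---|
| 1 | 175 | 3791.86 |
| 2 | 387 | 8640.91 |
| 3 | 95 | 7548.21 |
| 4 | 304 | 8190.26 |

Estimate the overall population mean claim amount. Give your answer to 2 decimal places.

7507.31

N = 175 + 387 + 95 + 304 = 961.
Overall mean = Σ (Nₕ/N)·x̄ₕ — weight by population share, not a simple average.
Σ Nₕx̄ₕ = 175·3791.86 + 387·8640.91 + 95·7548.21 + 304·8190.26 = 663575.5 + 3344032.17 + 717079.95 + 2489839.04 = 7214526.66.
Divide by N: 7214526.66 / 961 = 7507.3118... → 7507.31.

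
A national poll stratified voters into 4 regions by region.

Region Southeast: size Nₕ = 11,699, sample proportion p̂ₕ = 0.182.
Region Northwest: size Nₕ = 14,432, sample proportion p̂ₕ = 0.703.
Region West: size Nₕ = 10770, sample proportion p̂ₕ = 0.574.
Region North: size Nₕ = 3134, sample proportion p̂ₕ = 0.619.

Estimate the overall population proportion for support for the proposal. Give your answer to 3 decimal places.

0.509

N = 11699 + 14432 + 10770 + 3134 = 40035.
Overall proportion = Σ (Nₕ/N)·p̂ₕ.
Σ Nₕp̂ₕ = 2129.218 + 10145.696 + 6181.98 + 1939.946 = 20396.84.
20396.84 / 40035 = 0.50948... → 0.509.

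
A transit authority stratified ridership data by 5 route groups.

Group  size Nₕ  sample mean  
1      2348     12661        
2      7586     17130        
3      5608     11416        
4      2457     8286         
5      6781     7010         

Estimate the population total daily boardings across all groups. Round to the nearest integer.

291590648

Estimate total by summing Nₕ·x̄ₕ over strata.
2348·12661 + 7586·17130 + 5608·11416 + 2457·8286 + 6781·7010 = 29728028 + 129948180 + 64020928 + 20358702 + 47534810 = 291590648.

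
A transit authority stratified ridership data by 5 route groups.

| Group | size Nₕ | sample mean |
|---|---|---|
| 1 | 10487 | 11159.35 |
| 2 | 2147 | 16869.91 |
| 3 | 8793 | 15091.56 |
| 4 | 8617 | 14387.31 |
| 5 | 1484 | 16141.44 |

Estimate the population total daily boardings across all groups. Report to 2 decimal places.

433877234.53

1: 10487·11159.35 = 117028103.45
2: 2147·16869.91 = 36219696.77
3: 8793·15091.56 = 132700087.08
4: 8617·14387.31 = 123975450.27
5: 1484·16141.44 = 23953896.96
τ̂ = Σ Nₕx̄ₕ = 433877234.53.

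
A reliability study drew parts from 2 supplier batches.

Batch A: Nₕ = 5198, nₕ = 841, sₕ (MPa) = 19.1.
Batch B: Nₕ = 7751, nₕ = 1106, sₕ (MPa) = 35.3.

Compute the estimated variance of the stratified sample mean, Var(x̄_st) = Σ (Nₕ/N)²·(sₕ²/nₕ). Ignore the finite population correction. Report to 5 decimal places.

0.47358

N = 12949. Term for each stratum: Wₕ²sₕ²/nₕ.
Var(x̄_st) = 0.06989898 + 0.40368006 = 0.47357904 → 0.47358.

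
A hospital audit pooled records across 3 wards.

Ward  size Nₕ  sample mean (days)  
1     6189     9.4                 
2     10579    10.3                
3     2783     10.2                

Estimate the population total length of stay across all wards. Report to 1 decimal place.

195526.9

Estimate total by summing Nₕ·x̄ₕ over strata.
6189·9.4 + 10579·10.3 + 2783·10.2 = 58176.6 + 108963.7 + 28386.6 = 195526.9.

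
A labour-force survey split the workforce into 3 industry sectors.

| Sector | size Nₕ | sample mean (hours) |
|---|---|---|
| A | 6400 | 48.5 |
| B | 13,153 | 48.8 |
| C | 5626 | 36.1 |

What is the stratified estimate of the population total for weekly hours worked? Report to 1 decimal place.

1155365.0

A: 6400·48.5 = 310400
B: 13153·48.8 = 641866.4
C: 5626·36.1 = 203098.6
τ̂ = Σ Nₕx̄ₕ = 1155365.0.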